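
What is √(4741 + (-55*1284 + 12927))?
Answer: 2*I*√13238 ≈ 230.11*I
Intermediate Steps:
√(4741 + (-55*1284 + 12927)) = √(4741 + (-70620 + 12927)) = √(4741 - 57693) = √(-52952) = 2*I*√13238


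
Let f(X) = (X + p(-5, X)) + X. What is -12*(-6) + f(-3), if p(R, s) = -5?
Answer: 61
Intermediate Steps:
f(X) = -5 + 2*X (f(X) = (X - 5) + X = (-5 + X) + X = -5 + 2*X)
-12*(-6) + f(-3) = -12*(-6) + (-5 + 2*(-3)) = 72 + (-5 - 6) = 72 - 11 = 61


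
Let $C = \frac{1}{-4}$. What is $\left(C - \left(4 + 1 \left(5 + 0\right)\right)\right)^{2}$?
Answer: $\frac{1369}{16} \approx 85.563$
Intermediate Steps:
$C = - \frac{1}{4} \approx -0.25$
$\left(C - \left(4 + 1 \left(5 + 0\right)\right)\right)^{2} = \left(- \frac{1}{4} - \left(4 + 1 \left(5 + 0\right)\right)\right)^{2} = \left(- \frac{1}{4} - \left(4 + 1 \cdot 5\right)\right)^{2} = \left(- \frac{1}{4} - 9\right)^{2} = \left(- \frac{37}{4}\right)^{2} = \frac{1369}{16}$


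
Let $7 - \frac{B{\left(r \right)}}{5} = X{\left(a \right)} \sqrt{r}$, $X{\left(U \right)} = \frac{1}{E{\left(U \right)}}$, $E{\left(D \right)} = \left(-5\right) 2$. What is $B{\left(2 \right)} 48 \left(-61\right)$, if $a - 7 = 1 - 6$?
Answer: $-102480 - 1464 \sqrt{2} \approx -1.0455 \cdot 10^{5}$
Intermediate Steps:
$E{\left(D \right)} = -10$
$a = 2$ ($a = 7 + \left(1 - 6\right) = 7 - 5 = 2$)
$X{\left(U \right)} = - \frac{1}{10}$ ($X{\left(U \right)} = \frac{1}{-10} = - \frac{1}{10}$)
$B{\left(r \right)} = 35 + \frac{\sqrt{r}}{2}$ ($B{\left(r \right)} = 35 - 5 \left(- \frac{\sqrt{r}}{10}\right) = 35 + \frac{\sqrt{r}}{2}$)
$B{\left(2 \right)} 48 \left(-61\right) = \left(35 + \frac{\sqrt{2}}{2}\right) 48 \left(-61\right) = \left(1680 + 24 \sqrt{2}\right) \left(-61\right) = -102480 - 1464 \sqrt{2}$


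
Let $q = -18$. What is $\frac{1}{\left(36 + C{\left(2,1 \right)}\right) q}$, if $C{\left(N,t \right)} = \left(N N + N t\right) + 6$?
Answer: $- \frac{1}{864} \approx -0.0011574$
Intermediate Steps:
$C{\left(N,t \right)} = 6 + N^{2} + N t$ ($C{\left(N,t \right)} = \left(N^{2} + N t\right) + 6 = 6 + N^{2} + N t$)
$\frac{1}{\left(36 + C{\left(2,1 \right)}\right) q} = \frac{1}{\left(36 + \left(6 + 2^{2} + 2 \cdot 1\right)\right) \left(-18\right)} = \frac{1}{\left(36 + \left(6 + 4 + 2\right)\right) \left(-18\right)} = \frac{1}{\left(36 + 12\right) \left(-18\right)} = \frac{1}{48 \left(-18\right)} = \frac{1}{-864} = - \frac{1}{864}$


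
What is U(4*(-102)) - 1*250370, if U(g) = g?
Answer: -250778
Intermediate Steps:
U(4*(-102)) - 1*250370 = 4*(-102) - 1*250370 = -408 - 250370 = -250778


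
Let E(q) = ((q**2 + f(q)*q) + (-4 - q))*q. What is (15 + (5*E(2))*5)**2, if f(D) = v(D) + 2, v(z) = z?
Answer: 99225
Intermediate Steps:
f(D) = 2 + D (f(D) = D + 2 = 2 + D)
E(q) = q*(-4 + q**2 - q + q*(2 + q)) (E(q) = ((q**2 + (2 + q)*q) + (-4 - q))*q = ((q**2 + q*(2 + q)) + (-4 - q))*q = (-4 + q**2 - q + q*(2 + q))*q = q*(-4 + q**2 - q + q*(2 + q)))
(15 + (5*E(2))*5)**2 = (15 + (5*(2*(-4 + 2 + 2*2**2)))*5)**2 = (15 + (5*(2*(-4 + 2 + 2*4)))*5)**2 = (15 + (5*(2*(-4 + 2 + 8)))*5)**2 = (15 + (5*(2*6))*5)**2 = (15 + (5*12)*5)**2 = (15 + 60*5)**2 = (15 + 300)**2 = 315**2 = 99225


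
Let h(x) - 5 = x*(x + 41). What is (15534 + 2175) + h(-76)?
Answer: 20374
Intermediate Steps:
h(x) = 5 + x*(41 + x) (h(x) = 5 + x*(x + 41) = 5 + x*(41 + x))
(15534 + 2175) + h(-76) = (15534 + 2175) + (5 + (-76)² + 41*(-76)) = 17709 + (5 + 5776 - 3116) = 17709 + 2665 = 20374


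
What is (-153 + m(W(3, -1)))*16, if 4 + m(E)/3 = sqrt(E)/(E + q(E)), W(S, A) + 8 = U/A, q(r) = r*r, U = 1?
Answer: -2640 + 2*I ≈ -2640.0 + 2.0*I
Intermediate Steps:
q(r) = r**2
W(S, A) = -8 + 1/A
m(E) = -12 + 3*sqrt(E)/(E + E**2) (m(E) = -12 + 3*(sqrt(E)/(E + E**2)) = -12 + 3*sqrt(E)/(E + E**2))
(-153 + m(W(3, -1)))*16 = (-153 + 3*(sqrt(-8 + 1/(-1)) - 4*(-8 + 1/(-1)) - 4*(-8 + 1/(-1))**2)/((-8 + 1/(-1))*(1 + (-8 + 1/(-1)))))*16 = (-153 + 3*(sqrt(-8 - 1) - 4*(-8 - 1) - 4*(-8 - 1)**2)/((-8 - 1)*(1 + (-8 - 1))))*16 = (-153 + 3*(sqrt(-9) - 4*(-9) - 4*(-9)**2)/(-9*(1 - 9)))*16 = (-153 + 3*(-1/9)*(3*I + 36 - 4*81)/(-8))*16 = (-153 + 3*(-1/9)*(-1/8)*(3*I + 36 - 324))*16 = (-153 + 3*(-1/9)*(-1/8)*(-288 + 3*I))*16 = (-153 + (-12 + I/8))*16 = (-165 + I/8)*16 = -2640 + 2*I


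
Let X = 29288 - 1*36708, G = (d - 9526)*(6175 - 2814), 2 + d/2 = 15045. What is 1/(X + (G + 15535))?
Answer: 1/69110275 ≈ 1.4470e-8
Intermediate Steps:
d = 30086 (d = -4 + 2*15045 = -4 + 30090 = 30086)
G = 69102160 (G = (30086 - 9526)*(6175 - 2814) = 20560*3361 = 69102160)
X = -7420 (X = 29288 - 36708 = -7420)
1/(X + (G + 15535)) = 1/(-7420 + (69102160 + 15535)) = 1/(-7420 + 69117695) = 1/69110275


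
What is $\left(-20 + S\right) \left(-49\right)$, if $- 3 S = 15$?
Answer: $1225$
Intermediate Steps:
$S = -5$ ($S = \left(- \frac{1}{3}\right) 15 = -5$)
$\left(-20 + S\right) \left(-49\right) = \left(-20 - 5\right) \left(-49\right) = \left(-25\right) \left(-49\right) = 1225$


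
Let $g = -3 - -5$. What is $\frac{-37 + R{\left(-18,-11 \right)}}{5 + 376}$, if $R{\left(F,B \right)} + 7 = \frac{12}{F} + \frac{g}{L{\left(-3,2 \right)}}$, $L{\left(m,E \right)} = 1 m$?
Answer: $- \frac{136}{1143} \approx -0.11899$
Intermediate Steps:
$L{\left(m,E \right)} = m$
$g = 2$ ($g = -3 + 5 = 2$)
$R{\left(F,B \right)} = - \frac{23}{3} + \frac{12}{F}$ ($R{\left(F,B \right)} = -7 + \left(\frac{12}{F} + \frac{2}{-3}\right) = -7 + \left(\frac{12}{F} + 2 \left(- \frac{1}{3}\right)\right) = -7 - \left(\frac{2}{3} - \frac{12}{F}\right) = - \frac{23}{3} + \frac{12}{F}$)
$\frac{-37 + R{\left(-18,-11 \right)}}{5 + 376} = \frac{-37 - \left(\frac{23}{3} - \frac{12}{-18}\right)}{5 + 376} = \frac{-37 + \left(- \frac{23}{3} + 12 \left(- \frac{1}{18}\right)\right)}{381} = \left(-37 - \frac{25}{3}\right) \frac{1}{381} = \left(- \frac{136}{3}\right) \frac{1}{381} = - \frac{136}{1143}$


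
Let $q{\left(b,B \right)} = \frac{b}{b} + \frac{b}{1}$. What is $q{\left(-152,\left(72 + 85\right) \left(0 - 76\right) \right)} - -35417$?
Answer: $35266$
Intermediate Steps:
$q{\left(b,B \right)} = 1 + b$ ($q{\left(b,B \right)} = 1 + b 1 = 1 + b$)
$q{\left(-152,\left(72 + 85\right) \left(0 - 76\right) \right)} - -35417 = \left(1 - 152\right) - -35417 = -151 + 35417 = 35266$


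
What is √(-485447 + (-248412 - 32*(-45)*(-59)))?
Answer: I*√818819 ≈ 904.89*I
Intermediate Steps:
√(-485447 + (-248412 - 32*(-45)*(-59))) = √(-485447 + (-248412 - (-1440)*(-59))) = √(-485447 + (-248412 - 1*84960)) = √(-485447 + (-248412 - 84960)) = √(-485447 - 333372) = √(-818819) = I*√818819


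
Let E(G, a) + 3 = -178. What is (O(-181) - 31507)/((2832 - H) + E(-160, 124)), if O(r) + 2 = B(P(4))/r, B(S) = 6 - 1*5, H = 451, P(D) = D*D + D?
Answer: -570313/39820 ≈ -14.322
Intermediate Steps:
P(D) = D + D² (P(D) = D² + D = D + D²)
E(G, a) = -181 (E(G, a) = -3 - 178 = -181)
B(S) = 1 (B(S) = 6 - 5 = 1)
O(r) = -2 + 1/r
(O(-181) - 31507)/((2832 - H) + E(-160, 124)) = ((-2 + 1/(-181)) - 31507)/((2832 - 1*451) - 181) = ((-2 - 1/181) - 31507)/((2832 - 451) - 181) = (-363/181 - 31507)/(2381 - 181) = -5703130/181/2200 = -5703130/181*1/2200 = -570313/39820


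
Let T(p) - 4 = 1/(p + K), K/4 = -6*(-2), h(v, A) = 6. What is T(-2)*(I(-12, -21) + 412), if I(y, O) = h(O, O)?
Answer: 38665/23 ≈ 1681.1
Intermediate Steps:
I(y, O) = 6
K = 48 (K = 4*(-6*(-2)) = 4*12 = 48)
T(p) = 4 + 1/(48 + p) (T(p) = 4 + 1/(p + 48) = 4 + 1/(48 + p))
T(-2)*(I(-12, -21) + 412) = ((193 + 4*(-2))/(48 - 2))*(6 + 412) = ((193 - 8)/46)*418 = ((1/46)*185)*418 = (185/46)*418 = 38665/23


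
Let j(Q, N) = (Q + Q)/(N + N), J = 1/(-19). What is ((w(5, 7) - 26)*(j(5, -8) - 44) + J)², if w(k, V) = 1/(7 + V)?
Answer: 123714696361/92416 ≈ 1.3387e+6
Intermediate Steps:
J = -1/19 ≈ -0.052632
j(Q, N) = Q/N (j(Q, N) = (2*Q)/((2*N)) = (2*Q)*(1/(2*N)) = Q/N)
((w(5, 7) - 26)*(j(5, -8) - 44) + J)² = ((1/(7 + 7) - 26)*(5/(-8) - 44) - 1/19)² = ((1/14 - 26)*(5*(-⅛) - 44) - 1/19)² = ((1/14 - 26)*(-5/8 - 44) - 1/19)² = (-363/14*(-357/8) - 1/19)² = (18513/16 - 1/19)² = (351731/304)² = 123714696361/92416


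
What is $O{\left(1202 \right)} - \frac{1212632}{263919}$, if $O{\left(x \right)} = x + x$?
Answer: $\frac{633248644}{263919} \approx 2399.4$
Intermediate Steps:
$O{\left(x \right)} = 2 x$
$O{\left(1202 \right)} - \frac{1212632}{263919} = 2 \cdot 1202 - \frac{1212632}{263919} = 2404 - \frac{1212632}{263919} = \frac{633248644}{263919}$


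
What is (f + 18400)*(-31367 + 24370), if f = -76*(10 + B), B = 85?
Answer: -78226460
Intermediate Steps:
f = -7220 (f = -76*(10 + 85) = -76*95 = -7220)
(f + 18400)*(-31367 + 24370) = (-7220 + 18400)*(-31367 + 24370) = 11180*(-6997) = -78226460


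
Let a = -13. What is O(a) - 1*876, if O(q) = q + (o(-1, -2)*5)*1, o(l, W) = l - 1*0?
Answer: -894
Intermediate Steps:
o(l, W) = l (o(l, W) = l + 0 = l)
O(q) = -5 + q (O(q) = q - 1*5*1 = q - 5*1 = q - 5 = -5 + q)
O(a) - 1*876 = (-5 - 13) - 1*876 = -18 - 876 = -894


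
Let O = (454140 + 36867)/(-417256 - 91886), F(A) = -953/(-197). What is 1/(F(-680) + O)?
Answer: 33433658/129494649 ≈ 0.25819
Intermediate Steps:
F(A) = 953/197 (F(A) = -953*(-1/197) = 953/197)
O = -163669/169714 (O = 491007/(-509142) = 491007*(-1/509142) = -163669/169714 ≈ -0.96438)
1/(F(-680) + O) = 1/(953/197 - 163669/169714) = 1/(129494649/33433658) = 33433658/129494649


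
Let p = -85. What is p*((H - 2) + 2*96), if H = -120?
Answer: -5950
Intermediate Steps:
p*((H - 2) + 2*96) = -85*((-120 - 2) + 2*96) = -85*(-122 + 192) = -85*70 = -5950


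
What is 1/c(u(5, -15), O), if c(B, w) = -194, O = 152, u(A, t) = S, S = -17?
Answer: -1/194 ≈ -0.0051546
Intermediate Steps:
u(A, t) = -17
1/c(u(5, -15), O) = 1/(-194) = -1/194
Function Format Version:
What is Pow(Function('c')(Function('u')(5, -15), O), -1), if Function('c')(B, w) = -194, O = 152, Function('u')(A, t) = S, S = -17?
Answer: Rational(-1, 194) ≈ -0.0051546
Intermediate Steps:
Function('u')(A, t) = -17
Pow(Function('c')(Function('u')(5, -15), O), -1) = Pow(-194, -1) = Rational(-1, 194)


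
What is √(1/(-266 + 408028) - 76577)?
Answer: I*√12732446199203826/407762 ≈ 276.73*I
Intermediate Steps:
√(1/(-266 + 408028) - 76577) = √(1/407762 - 76577) = √(-31225190673/407762) = I*√12732446199203826/407762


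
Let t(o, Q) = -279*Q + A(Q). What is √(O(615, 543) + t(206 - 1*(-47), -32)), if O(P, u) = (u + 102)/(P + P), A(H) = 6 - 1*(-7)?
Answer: √60122810/82 ≈ 94.560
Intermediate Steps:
A(H) = 13 (A(H) = 6 + 7 = 13)
O(P, u) = (102 + u)/(2*P) (O(P, u) = (102 + u)/((2*P)) = (102 + u)*(1/(2*P)) = (102 + u)/(2*P))
t(o, Q) = 13 - 279*Q (t(o, Q) = -279*Q + 13 = 13 - 279*Q)
√(O(615, 543) + t(206 - 1*(-47), -32)) = √((½)*(102 + 543)/615 + (13 - 279*(-32))) = √((½)*(1/615)*645 + (13 + 8928)) = √(43/82 + 8941) = √(733205/82) = √60122810/82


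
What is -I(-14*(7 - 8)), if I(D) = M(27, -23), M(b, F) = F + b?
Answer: -4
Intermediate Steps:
I(D) = 4 (I(D) = -23 + 27 = 4)
-I(-14*(7 - 8)) = -1*4 = -4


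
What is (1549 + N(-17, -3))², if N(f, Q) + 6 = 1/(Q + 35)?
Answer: 2438088129/1024 ≈ 2.3809e+6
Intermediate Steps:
N(f, Q) = -6 + 1/(35 + Q) (N(f, Q) = -6 + 1/(Q + 35) = -6 + 1/(35 + Q))
(1549 + N(-17, -3))² = (1549 + (-209 - 6*(-3))/(35 - 3))² = (1549 + (-209 + 18)/32)² = (1549 + (1/32)*(-191))² = (1549 - 191/32)² = (49377/32)² = 2438088129/1024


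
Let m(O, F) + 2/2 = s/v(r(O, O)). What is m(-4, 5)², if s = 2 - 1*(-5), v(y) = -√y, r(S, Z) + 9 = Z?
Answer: (13 - 7*I*√13)²/169 ≈ -2.7692 - 3.8829*I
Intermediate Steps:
r(S, Z) = -9 + Z
s = 7 (s = 2 + 5 = 7)
m(O, F) = -1 - 7/√(-9 + O) (m(O, F) = -1 + 7/((-√(-9 + O))) = -1 + 7*(-1/√(-9 + O)) = -1 - 7/√(-9 + O))
m(-4, 5)² = (-1 - 7/√(-9 - 4))² = (-1 - (-7)*I*√13/13)² = (-1 + 7*I*√13/13)²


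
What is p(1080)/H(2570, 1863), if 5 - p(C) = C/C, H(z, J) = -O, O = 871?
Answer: -4/871 ≈ -0.0045924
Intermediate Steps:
H(z, J) = -871 (H(z, J) = -1*871 = -871)
p(C) = 4 (p(C) = 5 - C/C = 5 - 1*1 = 5 - 1 = 4)
p(1080)/H(2570, 1863) = 4/(-871) = 4*(-1/871) = -4/871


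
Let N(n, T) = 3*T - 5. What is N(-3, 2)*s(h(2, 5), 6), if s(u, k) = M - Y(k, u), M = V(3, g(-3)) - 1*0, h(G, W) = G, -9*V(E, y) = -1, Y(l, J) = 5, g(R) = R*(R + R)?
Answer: -44/9 ≈ -4.8889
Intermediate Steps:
g(R) = 2*R² (g(R) = R*(2*R) = 2*R²)
V(E, y) = ⅑ (V(E, y) = -⅑*(-1) = ⅑)
M = ⅑ (M = ⅑ - 1*0 = ⅑ + 0 = ⅑ ≈ 0.11111)
N(n, T) = -5 + 3*T
s(u, k) = -44/9 (s(u, k) = ⅑ - 1*5 = ⅑ - 5 = -44/9)
N(-3, 2)*s(h(2, 5), 6) = (-5 + 3*2)*(-44/9) = (-5 + 6)*(-44/9) = 1*(-44/9) = -44/9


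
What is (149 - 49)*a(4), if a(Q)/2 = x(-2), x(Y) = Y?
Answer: -400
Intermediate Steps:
a(Q) = -4 (a(Q) = 2*(-2) = -4)
(149 - 49)*a(4) = (149 - 49)*(-4) = 100*(-4) = -400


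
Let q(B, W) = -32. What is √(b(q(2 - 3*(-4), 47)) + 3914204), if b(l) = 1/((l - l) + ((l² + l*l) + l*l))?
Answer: √36073304067/96 ≈ 1978.4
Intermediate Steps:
b(l) = 1/(3*l²) (b(l) = 1/(0 + ((l² + l²) + l²)) = 1/(0 + (2*l² + l²)) = 1/(0 + 3*l²) = 1/(3*l²))
√(b(q(2 - 3*(-4), 47)) + 3914204) = √((⅓)/(-32)² + 3914204) = √((⅓)*(1/1024) + 3914204) = √(1/3072 + 3914204) = √(12024434689/3072) = √36073304067/96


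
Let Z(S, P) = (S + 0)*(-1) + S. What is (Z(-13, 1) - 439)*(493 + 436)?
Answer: -407831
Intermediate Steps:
Z(S, P) = 0 (Z(S, P) = S*(-1) + S = -S + S = 0)
(Z(-13, 1) - 439)*(493 + 436) = (0 - 439)*(493 + 436) = -439*929 = -407831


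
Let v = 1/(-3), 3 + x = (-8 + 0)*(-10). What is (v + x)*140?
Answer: 32200/3 ≈ 10733.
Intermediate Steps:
x = 77 (x = -3 + (-8 + 0)*(-10) = -3 - 8*(-10) = -3 + 80 = 77)
v = -1/3 ≈ -0.33333
(v + x)*140 = (-1/3 + 77)*140 = (230/3)*140 = 32200/3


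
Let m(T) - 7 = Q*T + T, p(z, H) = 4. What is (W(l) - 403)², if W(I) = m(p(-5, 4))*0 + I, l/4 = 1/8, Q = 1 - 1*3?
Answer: 648025/4 ≈ 1.6201e+5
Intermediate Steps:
Q = -2 (Q = 1 - 3 = -2)
m(T) = 7 - T (m(T) = 7 + (-2*T + T) = 7 - T)
l = ½ (l = 4*(1/8) = 4*(1*(⅛)) = 4*(⅛) = ½ ≈ 0.50000)
W(I) = I (W(I) = (7 - 1*4)*0 + I = (7 - 4)*0 + I = 3*0 + I = 0 + I = I)
(W(l) - 403)² = (½ - 403)² = (-805/2)² = 648025/4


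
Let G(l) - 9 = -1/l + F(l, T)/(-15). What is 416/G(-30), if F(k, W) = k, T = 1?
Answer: 12480/331 ≈ 37.704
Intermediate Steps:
G(l) = 9 - 1/l - l/15 (G(l) = 9 + (-1/l + l/(-15)) = 9 + (-1/l + l*(-1/15)) = 9 + (-1/l - l/15) = 9 - 1/l - l/15)
416/G(-30) = 416/(9 - 1/(-30) - 1/15*(-30)) = 416/(9 - 1*(-1/30) + 2) = 416/(9 + 1/30 + 2) = 416/(331/30) = 416*(30/331) = 12480/331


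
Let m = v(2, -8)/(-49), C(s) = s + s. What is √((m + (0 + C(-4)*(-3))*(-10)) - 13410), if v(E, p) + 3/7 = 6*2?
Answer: I*√32774217/49 ≈ 116.83*I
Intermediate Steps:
v(E, p) = 81/7 (v(E, p) = -3/7 + 6*2 = -3/7 + 12 = 81/7)
C(s) = 2*s
m = -81/343 (m = (81/7)/(-49) = (81/7)*(-1/49) = -81/343 ≈ -0.23615)
√((m + (0 + C(-4)*(-3))*(-10)) - 13410) = √((-81/343 + (0 + (2*(-4))*(-3))*(-10)) - 13410) = √((-81/343 + (0 - 8*(-3))*(-10)) - 13410) = √((-81/343 + (0 + 24)*(-10)) - 13410) = √((-81/343 + 24*(-10)) - 13410) = √((-81/343 - 240) - 13410) = √(-82401/343 - 13410) = √(-4682031/343) = I*√32774217/49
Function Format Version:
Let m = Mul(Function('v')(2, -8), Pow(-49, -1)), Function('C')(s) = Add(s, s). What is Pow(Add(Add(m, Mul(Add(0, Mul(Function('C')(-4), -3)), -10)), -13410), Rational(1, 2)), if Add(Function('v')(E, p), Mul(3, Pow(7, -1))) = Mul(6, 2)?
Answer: Mul(Rational(1, 49), I, Pow(32774217, Rational(1, 2))) ≈ Mul(116.83, I)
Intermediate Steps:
Function('v')(E, p) = Rational(81, 7) (Function('v')(E, p) = Add(Rational(-3, 7), Mul(6, 2)) = Add(Rational(-3, 7), 12) = Rational(81, 7))
Function('C')(s) = Mul(2, s)
m = Rational(-81, 343) (m = Mul(Rational(81, 7), Pow(-49, -1)) = Mul(Rational(81, 7), Rational(-1, 49)) = Rational(-81, 343) ≈ -0.23615)
Pow(Add(Add(m, Mul(Add(0, Mul(Function('C')(-4), -3)), -10)), -13410), Rational(1, 2)) = Pow(Add(Add(Rational(-81, 343), Mul(Add(0, Mul(Mul(2, -4), -3)), -10)), -13410), Rational(1, 2)) = Pow(Add(Add(Rational(-81, 343), Mul(Add(0, Mul(-8, -3)), -10)), -13410), Rational(1, 2)) = Pow(Add(Add(Rational(-81, 343), Mul(Add(0, 24), -10)), -13410), Rational(1, 2)) = Pow(Add(Add(Rational(-81, 343), Mul(24, -10)), -13410), Rational(1, 2)) = Pow(Add(Add(Rational(-81, 343), -240), -13410), Rational(1, 2)) = Pow(Add(Rational(-82401, 343), -13410), Rational(1, 2)) = Pow(Rational(-4682031, 343), Rational(1, 2)) = Mul(Rational(1, 49), I, Pow(32774217, Rational(1, 2)))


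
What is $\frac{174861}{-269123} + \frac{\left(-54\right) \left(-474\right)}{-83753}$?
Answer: $- \frac{21533605641}{22539858619} \approx -0.95536$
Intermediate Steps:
$\frac{174861}{-269123} + \frac{\left(-54\right) \left(-474\right)}{-83753} = 174861 \left(- \frac{1}{269123}\right) + 25596 \left(- \frac{1}{83753}\right) = - \frac{174861}{269123} - \frac{25596}{83753} = - \frac{21533605641}{22539858619}$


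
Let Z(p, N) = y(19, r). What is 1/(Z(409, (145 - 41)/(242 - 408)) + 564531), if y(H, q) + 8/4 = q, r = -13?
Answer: 1/564516 ≈ 1.7714e-6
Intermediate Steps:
y(H, q) = -2 + q
Z(p, N) = -15 (Z(p, N) = -2 - 13 = -15)
1/(Z(409, (145 - 41)/(242 - 408)) + 564531) = 1/(-15 + 564531) = 1/564516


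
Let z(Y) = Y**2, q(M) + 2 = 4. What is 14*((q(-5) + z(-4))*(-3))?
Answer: -756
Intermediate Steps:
q(M) = 2 (q(M) = -2 + 4 = 2)
14*((q(-5) + z(-4))*(-3)) = 14*((2 + (-4)**2)*(-3)) = 14*((2 + 16)*(-3)) = 14*(18*(-3)) = 14*(-54) = -756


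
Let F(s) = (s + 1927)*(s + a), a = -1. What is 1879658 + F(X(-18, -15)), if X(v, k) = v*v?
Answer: 2606731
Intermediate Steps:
X(v, k) = v**2
F(s) = (-1 + s)*(1927 + s) (F(s) = (s + 1927)*(s - 1) = (1927 + s)*(-1 + s) = (-1 + s)*(1927 + s))
1879658 + F(X(-18, -15)) = 1879658 + (-1927 + ((-18)**2)**2 + 1926*(-18)**2) = 1879658 + (-1927 + 324**2 + 1926*324) = 1879658 + (-1927 + 104976 + 624024) = 1879658 + 727073 = 2606731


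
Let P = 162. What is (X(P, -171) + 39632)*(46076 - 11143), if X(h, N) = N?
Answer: 1378491113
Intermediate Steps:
(X(P, -171) + 39632)*(46076 - 11143) = (-171 + 39632)*(46076 - 11143) = 39461*34933 = 1378491113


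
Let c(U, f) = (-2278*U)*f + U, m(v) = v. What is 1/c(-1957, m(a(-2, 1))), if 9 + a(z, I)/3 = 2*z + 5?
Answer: -1/106995061 ≈ -9.3462e-9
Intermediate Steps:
a(z, I) = -12 + 6*z (a(z, I) = -27 + 3*(2*z + 5) = -27 + 3*(5 + 2*z) = -27 + (15 + 6*z) = -12 + 6*z)
c(U, f) = U - 2278*U*f (c(U, f) = -2278*U*f + U = U - 2278*U*f)
1/c(-1957, m(a(-2, 1))) = 1/(-1957*(1 - 2278*(-12 + 6*(-2)))) = 1/(-1957*(1 - 2278*(-12 - 12))) = 1/(-1957*(1 - 2278*(-24))) = 1/(-1957*(1 + 54672)) = 1/(-1957*54673) = 1/(-106995061) = -1/106995061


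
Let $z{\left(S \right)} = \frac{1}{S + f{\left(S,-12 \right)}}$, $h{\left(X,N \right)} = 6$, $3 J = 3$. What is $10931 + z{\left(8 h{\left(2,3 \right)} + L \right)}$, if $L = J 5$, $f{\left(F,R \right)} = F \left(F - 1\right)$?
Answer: $\frac{30705180}{2809} \approx 10931.0$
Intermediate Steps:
$J = 1$ ($J = \frac{1}{3} \cdot 3 = 1$)
$f{\left(F,R \right)} = F \left(-1 + F\right)$
$L = 5$ ($L = 1 \cdot 5 = 5$)
$z{\left(S \right)} = \frac{1}{S + S \left(-1 + S\right)}$
$10931 + z{\left(8 h{\left(2,3 \right)} + L \right)} = 10931 + \frac{1}{\left(8 \cdot 6 + 5\right)^{2}} = 10931 + \frac{1}{\left(48 + 5\right)^{2}} = 10931 + \frac{1}{2809} = \frac{30705180}{2809}$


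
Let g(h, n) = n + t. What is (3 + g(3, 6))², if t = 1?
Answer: 100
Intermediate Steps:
g(h, n) = 1 + n (g(h, n) = n + 1 = 1 + n)
(3 + g(3, 6))² = (3 + (1 + 6))² = (3 + 7)² = 10² = 100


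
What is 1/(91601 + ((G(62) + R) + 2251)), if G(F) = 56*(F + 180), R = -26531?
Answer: 1/80873 ≈ 1.2365e-5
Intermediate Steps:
G(F) = 10080 + 56*F (G(F) = 56*(180 + F) = 10080 + 56*F)
1/(91601 + ((G(62) + R) + 2251)) = 1/(91601 + (((10080 + 56*62) - 26531) + 2251)) = 1/(91601 + (((10080 + 3472) - 26531) + 2251)) = 1/(91601 + ((13552 - 26531) + 2251)) = 1/(91601 + (-12979 + 2251)) = 1/(91601 - 10728) = 1/80873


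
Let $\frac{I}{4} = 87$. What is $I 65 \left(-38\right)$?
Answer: $-859560$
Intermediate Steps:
$I = 348$ ($I = 4 \cdot 87 = 348$)
$I 65 \left(-38\right) = 348 \cdot 65 \left(-38\right) = 22620 \left(-38\right) = -859560$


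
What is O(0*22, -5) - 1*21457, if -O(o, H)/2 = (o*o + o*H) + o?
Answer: -21457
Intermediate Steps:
O(o, H) = -2*o - 2*o² - 2*H*o (O(o, H) = -2*((o*o + o*H) + o) = -2*((o² + H*o) + o) = -2*(o + o² + H*o) = -2*o - 2*o² - 2*H*o)
O(0*22, -5) - 1*21457 = -2*0*22*(1 - 5 + 0*22) - 1*21457 = -2*0*(1 - 5 + 0) - 21457 = -2*0*(-4) - 21457 = 0 - 21457 = -21457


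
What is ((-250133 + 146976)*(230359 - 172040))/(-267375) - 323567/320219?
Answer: 1926355179698552/85618555125 ≈ 22499.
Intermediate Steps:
((-250133 + 146976)*(230359 - 172040))/(-267375) - 323567/320219 = -103157*58319*(-1/267375) - 323567*1/320219 = -6016013083*(-1/267375) - 323567/320219 = 6016013083/267375 - 323567/320219 = 1926355179698552/85618555125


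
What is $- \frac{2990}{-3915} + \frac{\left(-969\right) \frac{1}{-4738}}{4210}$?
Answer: $\frac{11929052767}{15618485340} \approx 0.76378$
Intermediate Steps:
$- \frac{2990}{-3915} + \frac{\left(-969\right) \frac{1}{-4738}}{4210} = \left(-2990\right) \left(- \frac{1}{3915}\right) + \left(-969\right) \left(- \frac{1}{4738}\right) \frac{1}{4210} = \frac{598}{783} + \frac{969}{4738} \cdot \frac{1}{4210} = \frac{598}{783} + \frac{969}{19946980} = \frac{11929052767}{15618485340}$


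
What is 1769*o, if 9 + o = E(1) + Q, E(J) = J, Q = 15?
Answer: 12383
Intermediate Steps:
o = 7 (o = -9 + (1 + 15) = -9 + 16 = 7)
1769*o = 1769*7 = 12383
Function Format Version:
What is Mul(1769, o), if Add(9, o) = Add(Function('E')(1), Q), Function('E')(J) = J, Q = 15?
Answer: 12383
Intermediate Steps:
o = 7 (o = Add(-9, Add(1, 15)) = Add(-9, 16) = 7)
Mul(1769, o) = Mul(1769, 7) = 12383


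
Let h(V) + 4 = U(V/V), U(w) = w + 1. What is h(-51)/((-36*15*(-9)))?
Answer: -1/2430 ≈ -0.00041152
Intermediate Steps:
U(w) = 1 + w
h(V) = -2 (h(V) = -4 + (1 + V/V) = -4 + (1 + 1) = -4 + 2 = -2)
h(-51)/((-36*15*(-9))) = -2/(-36*15*(-9)) = -2/((-540*(-9))) = -2/4860 = -2*1/4860 = -1/2430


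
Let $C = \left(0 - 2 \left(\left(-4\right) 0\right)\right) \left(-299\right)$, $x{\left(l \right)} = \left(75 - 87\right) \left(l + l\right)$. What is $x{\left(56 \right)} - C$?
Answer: $-1344$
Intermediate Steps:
$x{\left(l \right)} = - 24 l$ ($x{\left(l \right)} = - 12 \cdot 2 l = - 24 l$)
$C = 0$ ($C = \left(0 - 0\right) \left(-299\right) = \left(0 + 0\right) \left(-299\right) = 0 \left(-299\right) = 0$)
$x{\left(56 \right)} - C = \left(-24\right) 56 - 0 = -1344 + 0 = -1344$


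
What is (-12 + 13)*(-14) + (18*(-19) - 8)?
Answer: -364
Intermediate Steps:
(-12 + 13)*(-14) + (18*(-19) - 8) = 1*(-14) + (-342 - 8) = -14 - 350 = -364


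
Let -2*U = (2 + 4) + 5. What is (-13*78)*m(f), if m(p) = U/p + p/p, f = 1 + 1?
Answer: 3549/2 ≈ 1774.5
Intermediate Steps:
U = -11/2 (U = -((2 + 4) + 5)/2 = -(6 + 5)/2 = -½*11 = -11/2 ≈ -5.5000)
f = 2
m(p) = 1 - 11/(2*p) (m(p) = -11/(2*p) + p/p = -11/(2*p) + 1 = 1 - 11/(2*p))
(-13*78)*m(f) = (-13*78)*((-11/2 + 2)/2) = -507*(-7)/2 = -1014*(-7/4) = 3549/2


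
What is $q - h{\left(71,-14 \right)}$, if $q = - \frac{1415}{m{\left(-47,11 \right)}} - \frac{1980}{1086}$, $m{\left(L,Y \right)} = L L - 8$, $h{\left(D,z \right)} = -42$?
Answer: $\frac{15749557}{398381} \approx 39.534$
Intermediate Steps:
$m{\left(L,Y \right)} = -8 + L^{2}$ ($m{\left(L,Y \right)} = L^{2} - 8 = -8 + L^{2}$)
$q = - \frac{982445}{398381}$ ($q = - \frac{1415}{-8 + \left(-47\right)^{2}} - \frac{1980}{1086} = - \frac{1415}{-8 + 2209} - \frac{330}{181} = - \frac{1415}{2201} - \frac{330}{181} = - \frac{982445}{398381} \approx -2.4661$)
$q - h{\left(71,-14 \right)} = - \frac{982445}{398381} - -42 = - \frac{982445}{398381} + 42 = \frac{15749557}{398381}$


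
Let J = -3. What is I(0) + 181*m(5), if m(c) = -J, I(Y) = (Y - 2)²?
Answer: 547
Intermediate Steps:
I(Y) = (-2 + Y)²
m(c) = 3 (m(c) = -1*(-3) = 3)
I(0) + 181*m(5) = (-2 + 0)² + 181*3 = (-2)² + 543 = 4 + 543 = 547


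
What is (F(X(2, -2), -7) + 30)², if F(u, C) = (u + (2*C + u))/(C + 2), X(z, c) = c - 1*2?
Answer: 29584/25 ≈ 1183.4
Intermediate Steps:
X(z, c) = -2 + c (X(z, c) = c - 2 = -2 + c)
F(u, C) = (2*C + 2*u)/(2 + C) (F(u, C) = (u + (u + 2*C))/(2 + C) = (2*C + 2*u)/(2 + C))
(F(X(2, -2), -7) + 30)² = (2*(-7 + (-2 - 2))/(2 - 7) + 30)² = (2*(-7 - 4)/(-5) + 30)² = (2*(-⅕)*(-11) + 30)² = (22/5 + 30)² = (172/5)² = 29584/25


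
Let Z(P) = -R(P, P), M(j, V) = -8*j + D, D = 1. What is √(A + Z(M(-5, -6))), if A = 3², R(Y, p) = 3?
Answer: √6 ≈ 2.4495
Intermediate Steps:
M(j, V) = 1 - 8*j (M(j, V) = -8*j + 1 = 1 - 8*j)
Z(P) = -3 (Z(P) = -1*3 = -3)
A = 9
√(A + Z(M(-5, -6))) = √(9 - 3) = √6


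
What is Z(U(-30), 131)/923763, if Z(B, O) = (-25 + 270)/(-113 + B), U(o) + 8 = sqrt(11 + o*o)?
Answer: -5929/2536653198 - 49*sqrt(911)/2536653198 ≈ -2.9204e-6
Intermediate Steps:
U(o) = -8 + sqrt(11 + o**2) (U(o) = -8 + sqrt(11 + o*o) = -8 + sqrt(11 + o**2))
Z(B, O) = 245/(-113 + B)
Z(U(-30), 131)/923763 = (245/(-113 + (-8 + sqrt(11 + (-30)**2))))/923763 = (245/(-113 + (-8 + sqrt(11 + 900))))*(1/923763) = (245/(-113 + (-8 + sqrt(911))))*(1/923763) = (245/(-121 + sqrt(911)))*(1/923763) = 245/(923763*(-121 + sqrt(911)))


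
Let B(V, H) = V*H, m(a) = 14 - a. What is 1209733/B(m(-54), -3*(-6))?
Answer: 1209733/1224 ≈ 988.34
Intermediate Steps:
B(V, H) = H*V
1209733/B(m(-54), -3*(-6)) = 1209733/(((-3*(-6))*(14 - 1*(-54)))) = 1209733/((18*(14 + 54))) = 1209733/((18*68)) = 1209733/1224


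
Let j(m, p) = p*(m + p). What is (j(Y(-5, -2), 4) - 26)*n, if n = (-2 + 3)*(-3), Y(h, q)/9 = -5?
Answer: 570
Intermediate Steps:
Y(h, q) = -45 (Y(h, q) = 9*(-5) = -45)
n = -3 (n = 1*(-3) = -3)
(j(Y(-5, -2), 4) - 26)*n = (4*(-45 + 4) - 26)*(-3) = (4*(-41) - 26)*(-3) = (-164 - 26)*(-3) = -190*(-3) = 570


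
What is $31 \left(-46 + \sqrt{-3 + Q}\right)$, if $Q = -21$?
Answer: $-1426 + 62 i \sqrt{6} \approx -1426.0 + 151.87 i$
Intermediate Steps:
$31 \left(-46 + \sqrt{-3 + Q}\right) = 31 \left(-46 + \sqrt{-3 - 21}\right) = 31 \left(-46 + \sqrt{-24}\right) = 31 \left(-46 + 2 i \sqrt{6}\right) = -1426 + 62 i \sqrt{6}$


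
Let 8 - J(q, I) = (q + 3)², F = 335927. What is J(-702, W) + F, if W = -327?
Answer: -152666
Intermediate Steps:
J(q, I) = 8 - (3 + q)² (J(q, I) = 8 - (q + 3)² = 8 - (3 + q)²)
J(-702, W) + F = (8 - (3 - 702)²) + 335927 = (8 - 1*(-699)²) + 335927 = (8 - 1*488601) + 335927 = (8 - 488601) + 335927 = -488593 + 335927 = -152666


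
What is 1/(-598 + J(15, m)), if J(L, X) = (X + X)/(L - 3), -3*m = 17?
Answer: -18/10781 ≈ -0.0016696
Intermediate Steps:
m = -17/3 (m = -⅓*17 = -17/3 ≈ -5.6667)
J(L, X) = 2*X/(-3 + L) (J(L, X) = (2*X)/(-3 + L) = 2*X/(-3 + L))
1/(-598 + J(15, m)) = 1/(-598 + 2*(-17/3)/(-3 + 15)) = 1/(-598 + 2*(-17/3)/12) = 1/(-598 + 2*(-17/3)*(1/12)) = 1/(-598 - 17/18) = 1/(-10781/18) = -18/10781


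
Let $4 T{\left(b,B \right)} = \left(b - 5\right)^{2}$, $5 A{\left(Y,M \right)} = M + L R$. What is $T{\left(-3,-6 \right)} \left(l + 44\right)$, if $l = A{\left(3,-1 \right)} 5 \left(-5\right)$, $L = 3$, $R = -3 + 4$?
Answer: $544$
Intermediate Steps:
$R = 1$
$A{\left(Y,M \right)} = \frac{3}{5} + \frac{M}{5}$ ($A{\left(Y,M \right)} = \frac{M + 3 \cdot 1}{5} = \frac{M + 3}{5} = \frac{3 + M}{5} = \frac{3}{5} + \frac{M}{5}$)
$T{\left(b,B \right)} = \frac{\left(-5 + b\right)^{2}}{4}$ ($T{\left(b,B \right)} = \frac{\left(b - 5\right)^{2}}{4} = \frac{\left(-5 + b\right)^{2}}{4}$)
$l = -10$ ($l = \left(\frac{3}{5} + \frac{1}{5} \left(-1\right)\right) 5 \left(-5\right) = \left(\frac{3}{5} - \frac{1}{5}\right) 5 \left(-5\right) = \frac{2}{5} \cdot 5 \left(-5\right) = 2 \left(-5\right) = -10$)
$T{\left(-3,-6 \right)} \left(l + 44\right) = \frac{\left(-5 - 3\right)^{2}}{4} \left(-10 + 44\right) = \frac{\left(-8\right)^{2}}{4} \cdot 34 = \frac{1}{4} \cdot 64 \cdot 34 = 16 \cdot 34 = 544$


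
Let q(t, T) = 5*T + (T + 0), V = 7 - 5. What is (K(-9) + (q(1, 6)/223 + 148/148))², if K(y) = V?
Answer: 497025/49729 ≈ 9.9947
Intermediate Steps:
V = 2
K(y) = 2
q(t, T) = 6*T (q(t, T) = 5*T + T = 6*T)
(K(-9) + (q(1, 6)/223 + 148/148))² = (2 + ((6*6)/223 + 148/148))² = (2 + (36*(1/223) + 148*(1/148)))² = (2 + (36/223 + 1))² = (2 + 259/223)² = (705/223)² = 497025/49729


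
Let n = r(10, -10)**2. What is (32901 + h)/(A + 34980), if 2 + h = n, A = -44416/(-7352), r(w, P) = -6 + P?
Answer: 30469445/32152172 ≈ 0.94766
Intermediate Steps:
n = 256 (n = (-6 - 10)**2 = (-16)**2 = 256)
A = 5552/919 (A = -44416*(-1/7352) = 5552/919 ≈ 6.0414)
h = 254 (h = -2 + 256 = 254)
(32901 + h)/(A + 34980) = (32901 + 254)/(5552/919 + 34980) = 33155/(32152172/919) = 33155*(919/32152172) = 30469445/32152172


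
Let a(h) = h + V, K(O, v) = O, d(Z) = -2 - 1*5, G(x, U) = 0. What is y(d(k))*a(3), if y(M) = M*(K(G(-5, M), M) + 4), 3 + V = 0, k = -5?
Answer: 0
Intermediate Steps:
V = -3 (V = -3 + 0 = -3)
d(Z) = -7 (d(Z) = -2 - 5 = -7)
a(h) = -3 + h (a(h) = h - 3 = -3 + h)
y(M) = 4*M (y(M) = M*(0 + 4) = M*4 = 4*M)
y(d(k))*a(3) = (4*(-7))*(-3 + 3) = -28*0 = 0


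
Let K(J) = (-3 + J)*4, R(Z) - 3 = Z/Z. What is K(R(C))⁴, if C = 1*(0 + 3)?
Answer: 256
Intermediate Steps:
C = 3 (C = 1*3 = 3)
R(Z) = 4 (R(Z) = 3 + Z/Z = 3 + 1 = 4)
K(J) = -12 + 4*J
K(R(C))⁴ = (-12 + 4*4)⁴ = (-12 + 16)⁴ = 4⁴ = 256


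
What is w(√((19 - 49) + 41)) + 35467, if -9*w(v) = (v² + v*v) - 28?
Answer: 106403/3 ≈ 35468.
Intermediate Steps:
w(v) = 28/9 - 2*v²/9 (w(v) = -((v² + v*v) - 28)/9 = -((v² + v²) - 28)/9 = -(2*v² - 28)/9 = -(-28 + 2*v²)/9 = 28/9 - 2*v²/9)
w(√((19 - 49) + 41)) + 35467 = (28/9 - 2*(√((19 - 49) + 41))²/9) + 35467 = (28/9 - 2*(√(-30 + 41))²/9) + 35467 = (28/9 - 2*(√11)²/9) + 35467 = (28/9 - 2/9*11) + 35467 = (28/9 - 22/9) + 35467 = ⅔ + 35467 = 106403/3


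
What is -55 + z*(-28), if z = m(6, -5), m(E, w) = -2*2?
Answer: 57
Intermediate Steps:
m(E, w) = -4
z = -4
-55 + z*(-28) = -55 - 4*(-28) = -55 + 112 = 57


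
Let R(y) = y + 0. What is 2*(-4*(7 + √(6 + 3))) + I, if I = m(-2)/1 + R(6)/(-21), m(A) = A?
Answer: -576/7 ≈ -82.286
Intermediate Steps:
R(y) = y
I = -16/7 (I = -2/1 + 6/(-21) = -2*1 + 6*(-1/21) = -2 - 2/7 = -16/7 ≈ -2.2857)
2*(-4*(7 + √(6 + 3))) + I = 2*(-4*(7 + √(6 + 3))) - 16/7 = 2*(-4*(7 + √9)) - 16/7 = 2*(-4*(7 + 3)) - 16/7 = 2*(-4*10) - 16/7 = 2*(-40) - 16/7 = -80 - 16/7 = -576/7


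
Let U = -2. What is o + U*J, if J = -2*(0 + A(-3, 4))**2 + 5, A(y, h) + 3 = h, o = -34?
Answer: -40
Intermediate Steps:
A(y, h) = -3 + h
J = 3 (J = -2*(0 + (-3 + 4))**2 + 5 = -2*(0 + 1)**2 + 5 = -2*1**2 + 5 = -2*1 + 5 = -2 + 5 = 3)
o + U*J = -34 - 2*3 = -34 - 6 = -40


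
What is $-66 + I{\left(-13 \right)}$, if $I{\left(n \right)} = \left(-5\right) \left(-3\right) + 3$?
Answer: $-48$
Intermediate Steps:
$I{\left(n \right)} = 18$ ($I{\left(n \right)} = 15 + 3 = 18$)
$-66 + I{\left(-13 \right)} = -66 + 18 = -48$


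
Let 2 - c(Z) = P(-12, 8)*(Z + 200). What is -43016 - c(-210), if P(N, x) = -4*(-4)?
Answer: -43178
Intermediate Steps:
P(N, x) = 16
c(Z) = -3198 - 16*Z (c(Z) = 2 - 16*(Z + 200) = 2 - 16*(200 + Z) = 2 - (3200 + 16*Z) = 2 + (-3200 - 16*Z) = -3198 - 16*Z)
-43016 - c(-210) = -43016 - (-3198 - 16*(-210)) = -43016 - (-3198 + 3360) = -43016 - 1*162 = -43016 - 162 = -43178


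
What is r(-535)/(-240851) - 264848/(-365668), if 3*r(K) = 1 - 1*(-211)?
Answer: 47822298832/66053627601 ≈ 0.72399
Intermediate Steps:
r(K) = 212/3 (r(K) = (1 - 1*(-211))/3 = (1 + 211)/3 = (⅓)*212 = 212/3)
r(-535)/(-240851) - 264848/(-365668) = (212/3)/(-240851) - 264848/(-365668) = (212/3)*(-1/240851) - 264848*(-1/365668) = -212/722553 + 66212/91417 = 47822298832/66053627601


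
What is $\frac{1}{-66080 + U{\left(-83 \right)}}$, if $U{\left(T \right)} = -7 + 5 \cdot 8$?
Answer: $- \frac{1}{66047} \approx -1.5141 \cdot 10^{-5}$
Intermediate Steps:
$U{\left(T \right)} = 33$ ($U{\left(T \right)} = -7 + 40 = 33$)
$\frac{1}{-66080 + U{\left(-83 \right)}} = \frac{1}{-66080 + 33} = \frac{1}{-66047} = - \frac{1}{66047}$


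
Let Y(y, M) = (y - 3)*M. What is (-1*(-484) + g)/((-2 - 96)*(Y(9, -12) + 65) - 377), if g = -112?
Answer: 124/103 ≈ 1.2039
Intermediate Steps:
Y(y, M) = M*(-3 + y) (Y(y, M) = (-3 + y)*M = M*(-3 + y))
(-1*(-484) + g)/((-2 - 96)*(Y(9, -12) + 65) - 377) = (-1*(-484) - 112)/((-2 - 96)*(-12*(-3 + 9) + 65) - 377) = (484 - 112)/(-98*(-12*6 + 65) - 377) = 372/(-98*(-72 + 65) - 377) = 372/(-98*(-7) - 377) = 372/(686 - 377) = 372/309 = 372*(1/309) = 124/103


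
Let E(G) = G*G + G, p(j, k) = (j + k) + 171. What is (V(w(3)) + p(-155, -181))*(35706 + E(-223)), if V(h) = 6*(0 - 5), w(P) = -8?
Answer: -16616340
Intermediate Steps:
p(j, k) = 171 + j + k
V(h) = -30 (V(h) = 6*(-5) = -30)
E(G) = G + G**2 (E(G) = G**2 + G = G + G**2)
(V(w(3)) + p(-155, -181))*(35706 + E(-223)) = (-30 + (171 - 155 - 181))*(35706 - 223*(1 - 223)) = (-30 - 165)*(35706 - 223*(-222)) = -195*(35706 + 49506) = -195*85212 = -16616340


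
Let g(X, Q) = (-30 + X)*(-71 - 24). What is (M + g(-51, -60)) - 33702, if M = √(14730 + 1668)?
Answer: -26007 + 3*√1822 ≈ -25879.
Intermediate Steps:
g(X, Q) = 2850 - 95*X (g(X, Q) = (-30 + X)*(-95) = 2850 - 95*X)
M = 3*√1822 (M = √16398 = 3*√1822 ≈ 128.05)
(M + g(-51, -60)) - 33702 = (3*√1822 + (2850 - 95*(-51))) - 33702 = (3*√1822 + (2850 + 4845)) - 33702 = (3*√1822 + 7695) - 33702 = (7695 + 3*√1822) - 33702 = -26007 + 3*√1822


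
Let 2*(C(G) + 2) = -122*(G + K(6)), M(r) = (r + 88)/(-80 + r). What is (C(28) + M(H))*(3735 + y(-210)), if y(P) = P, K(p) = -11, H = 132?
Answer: -47418300/13 ≈ -3.6476e+6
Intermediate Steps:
M(r) = (88 + r)/(-80 + r)
C(G) = 669 - 61*G (C(G) = -2 + (-122*(G - 11))/2 = -2 + (-122*(-11 + G))/2 = -2 + (1342 - 122*G)/2 = -2 + (671 - 61*G) = 669 - 61*G)
(C(28) + M(H))*(3735 + y(-210)) = ((669 - 61*28) + (88 + 132)/(-80 + 132))*(3735 - 210) = ((669 - 1708) + 220/52)*3525 = (-1039 + (1/52)*220)*3525 = (-1039 + 55/13)*3525 = -13452/13*3525 = -47418300/13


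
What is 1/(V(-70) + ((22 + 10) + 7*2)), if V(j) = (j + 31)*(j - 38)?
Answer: 1/4258 ≈ 0.00023485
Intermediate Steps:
V(j) = (-38 + j)*(31 + j) (V(j) = (31 + j)*(-38 + j) = (-38 + j)*(31 + j))
1/(V(-70) + ((22 + 10) + 7*2)) = 1/((-1178 + (-70)**2 - 7*(-70)) + ((22 + 10) + 7*2)) = 1/((-1178 + 4900 + 490) + (32 + 14)) = 1/(4212 + 46) = 1/4258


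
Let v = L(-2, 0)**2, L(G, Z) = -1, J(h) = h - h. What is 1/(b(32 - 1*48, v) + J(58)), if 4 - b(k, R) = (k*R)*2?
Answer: 1/36 ≈ 0.027778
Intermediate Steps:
J(h) = 0
v = 1 (v = (-1)**2 = 1)
b(k, R) = 4 - 2*R*k (b(k, R) = 4 - k*R*2 = 4 - R*k*2 = 4 - 2*R*k)
1/(b(32 - 1*48, v) + J(58)) = 1/((4 - 2*1*(32 - 1*48)) + 0) = 1/((4 - 2*1*(32 - 48)) + 0) = 1/((4 - 2*1*(-16)) + 0) = 1/((4 + 32) + 0) = 1/(36 + 0) = 1/36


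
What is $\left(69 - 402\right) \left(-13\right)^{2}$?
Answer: $-56277$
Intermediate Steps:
$\left(69 - 402\right) \left(-13\right)^{2} = \left(-333\right) 169 = -56277$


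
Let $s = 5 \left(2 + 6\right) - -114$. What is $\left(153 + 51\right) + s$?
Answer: $358$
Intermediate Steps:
$s = 154$ ($s = 5 \cdot 8 + 114 = 40 + 114 = 154$)
$\left(153 + 51\right) + s = \left(153 + 51\right) + 154 = 204 + 154 = 358$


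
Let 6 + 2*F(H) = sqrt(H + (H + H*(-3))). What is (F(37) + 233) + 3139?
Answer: 3369 + I*sqrt(37)/2 ≈ 3369.0 + 3.0414*I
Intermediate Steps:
F(H) = -3 + sqrt(-H)/2 (F(H) = -3 + sqrt(H + (H + H*(-3)))/2 = -3 + sqrt(H + (H - 3*H))/2 = -3 + sqrt(H - 2*H)/2 = -3 + sqrt(-H)/2)
(F(37) + 233) + 3139 = ((-3 + sqrt(-1*37)/2) + 233) + 3139 = ((-3 + sqrt(-37)/2) + 233) + 3139 = ((-3 + (I*sqrt(37))/2) + 233) + 3139 = ((-3 + I*sqrt(37)/2) + 233) + 3139 = (230 + I*sqrt(37)/2) + 3139 = 3369 + I*sqrt(37)/2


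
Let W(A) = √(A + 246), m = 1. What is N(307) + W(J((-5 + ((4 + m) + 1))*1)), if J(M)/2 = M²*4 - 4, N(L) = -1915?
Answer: -1915 + √246 ≈ -1899.3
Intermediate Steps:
J(M) = -8 + 8*M² (J(M) = 2*(M²*4 - 4) = 2*(4*M² - 4) = 2*(-4 + 4*M²) = -8 + 8*M²)
W(A) = √(246 + A)
N(307) + W(J((-5 + ((4 + m) + 1))*1)) = -1915 + √(246 + (-8 + 8*((-5 + ((4 + 1) + 1))*1)²)) = -1915 + √(246 + (-8 + 8*((-5 + (5 + 1))*1)²)) = -1915 + √(246 + (-8 + 8*((-5 + 6)*1)²)) = -1915 + √(246 + (-8 + 8*(1*1)²)) = -1915 + √(246 + (-8 + 8*1²)) = -1915 + √(246 + (-8 + 8*1)) = -1915 + √(246 + (-8 + 8)) = -1915 + √(246 + 0) = -1915 + √246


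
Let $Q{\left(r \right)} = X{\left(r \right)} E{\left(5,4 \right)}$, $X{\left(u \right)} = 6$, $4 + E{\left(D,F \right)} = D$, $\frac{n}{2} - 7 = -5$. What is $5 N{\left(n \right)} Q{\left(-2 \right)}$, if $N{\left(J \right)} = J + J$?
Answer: $240$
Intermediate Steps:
$n = 4$ ($n = 14 + 2 \left(-5\right) = 14 - 10 = 4$)
$E{\left(D,F \right)} = -4 + D$
$N{\left(J \right)} = 2 J$
$Q{\left(r \right)} = 6$ ($Q{\left(r \right)} = 6 \left(-4 + 5\right) = 6 \cdot 1 = 6$)
$5 N{\left(n \right)} Q{\left(-2 \right)} = 5 \cdot 2 \cdot 4 \cdot 6 = 5 \cdot 8 \cdot 6 = 40 \cdot 6 = 240$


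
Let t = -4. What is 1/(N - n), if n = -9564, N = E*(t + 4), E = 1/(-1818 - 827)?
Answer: 1/9564 ≈ 0.00010456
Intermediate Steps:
E = -1/2645 (E = 1/(-2645) = -1/2645 ≈ -0.00037807)
N = 0 (N = -(-4 + 4)/2645 = -1/2645*0 = 0)
1/(N - n) = 1/(0 - 1*(-9564)) = 1/(0 + 9564) = 1/9564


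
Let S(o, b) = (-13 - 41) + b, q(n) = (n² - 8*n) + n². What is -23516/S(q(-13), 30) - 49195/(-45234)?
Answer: 22185488/22617 ≈ 980.92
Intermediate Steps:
q(n) = -8*n + 2*n²
S(o, b) = -54 + b
-23516/S(q(-13), 30) - 49195/(-45234) = -23516/(-54 + 30) - 49195/(-45234) = -23516/(-24) - 49195*(-1/45234) = -23516*(-1/24) + 49195/45234 = 5879/6 + 49195/45234 = 22185488/22617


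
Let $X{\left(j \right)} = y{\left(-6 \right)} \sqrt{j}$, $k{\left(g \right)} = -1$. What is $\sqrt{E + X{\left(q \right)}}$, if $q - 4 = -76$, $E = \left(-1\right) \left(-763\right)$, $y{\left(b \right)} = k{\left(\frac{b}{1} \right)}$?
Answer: $\sqrt{763 - 6 i \sqrt{2}} \approx 27.623 - 0.1536 i$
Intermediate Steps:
$y{\left(b \right)} = -1$
$E = 763$
$q = -72$ ($q = 4 - 76 = -72$)
$X{\left(j \right)} = - \sqrt{j}$
$\sqrt{E + X{\left(q \right)}} = \sqrt{763 - \sqrt{-72}} = \sqrt{763 - 6 i \sqrt{2}}$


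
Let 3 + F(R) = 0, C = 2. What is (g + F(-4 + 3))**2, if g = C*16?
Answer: 841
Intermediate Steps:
F(R) = -3 (F(R) = -3 + 0 = -3)
g = 32 (g = 2*16 = 32)
(g + F(-4 + 3))**2 = (32 - 3)**2 = 29**2 = 841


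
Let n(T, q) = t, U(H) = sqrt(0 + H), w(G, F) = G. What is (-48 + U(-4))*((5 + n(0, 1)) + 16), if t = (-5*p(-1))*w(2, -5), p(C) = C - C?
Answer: -1008 + 42*I ≈ -1008.0 + 42.0*I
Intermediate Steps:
p(C) = 0
U(H) = sqrt(H)
t = 0 (t = -5*0*2 = 0*2 = 0)
n(T, q) = 0
(-48 + U(-4))*((5 + n(0, 1)) + 16) = (-48 + sqrt(-4))*((5 + 0) + 16) = (-48 + 2*I)*(5 + 16) = (-48 + 2*I)*21 = -1008 + 42*I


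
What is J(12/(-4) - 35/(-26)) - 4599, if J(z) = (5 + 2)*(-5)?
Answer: -4634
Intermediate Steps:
J(z) = -35 (J(z) = 7*(-5) = -35)
J(12/(-4) - 35/(-26)) - 4599 = -35 - 4599 = -4634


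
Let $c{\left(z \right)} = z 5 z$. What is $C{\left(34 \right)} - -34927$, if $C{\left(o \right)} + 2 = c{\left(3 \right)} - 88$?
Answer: $34882$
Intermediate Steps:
$c{\left(z \right)} = 5 z^{2}$ ($c{\left(z \right)} = 5 z z = 5 z^{2}$)
$C{\left(o \right)} = -45$ ($C{\left(o \right)} = -2 - \left(88 - 5 \cdot 3^{2}\right) = -2 + \left(5 \cdot 9 - 88\right) = -2 + \left(45 - 88\right) = -2 - 43 = -45$)
$C{\left(34 \right)} - -34927 = -45 - -34927 = -45 + 34927 = 34882$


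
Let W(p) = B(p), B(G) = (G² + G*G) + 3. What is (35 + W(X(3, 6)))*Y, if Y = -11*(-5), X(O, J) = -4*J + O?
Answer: 50600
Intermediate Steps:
X(O, J) = O - 4*J
B(G) = 3 + 2*G² (B(G) = (G² + G²) + 3 = 2*G² + 3 = 3 + 2*G²)
W(p) = 3 + 2*p²
Y = 55
(35 + W(X(3, 6)))*Y = (35 + (3 + 2*(3 - 4*6)²))*55 = (35 + (3 + 2*(3 - 24)²))*55 = (35 + (3 + 2*(-21)²))*55 = (35 + (3 + 2*441))*55 = (35 + (3 + 882))*55 = (35 + 885)*55 = 920*55 = 50600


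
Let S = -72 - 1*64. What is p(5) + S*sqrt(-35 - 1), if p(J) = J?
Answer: 5 - 816*I ≈ 5.0 - 816.0*I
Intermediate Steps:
S = -136 (S = -72 - 64 = -136)
p(5) + S*sqrt(-35 - 1) = 5 - 136*sqrt(-35 - 1) = 5 - 816*I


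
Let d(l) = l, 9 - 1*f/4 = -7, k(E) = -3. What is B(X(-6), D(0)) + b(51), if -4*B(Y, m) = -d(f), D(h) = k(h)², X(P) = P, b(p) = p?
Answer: 67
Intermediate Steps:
f = 64 (f = 36 - 4*(-7) = 36 + 28 = 64)
D(h) = 9 (D(h) = (-3)² = 9)
B(Y, m) = 16 (B(Y, m) = -(-1)*64/4 = -¼*(-64) = 16)
B(X(-6), D(0)) + b(51) = 16 + 51 = 67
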